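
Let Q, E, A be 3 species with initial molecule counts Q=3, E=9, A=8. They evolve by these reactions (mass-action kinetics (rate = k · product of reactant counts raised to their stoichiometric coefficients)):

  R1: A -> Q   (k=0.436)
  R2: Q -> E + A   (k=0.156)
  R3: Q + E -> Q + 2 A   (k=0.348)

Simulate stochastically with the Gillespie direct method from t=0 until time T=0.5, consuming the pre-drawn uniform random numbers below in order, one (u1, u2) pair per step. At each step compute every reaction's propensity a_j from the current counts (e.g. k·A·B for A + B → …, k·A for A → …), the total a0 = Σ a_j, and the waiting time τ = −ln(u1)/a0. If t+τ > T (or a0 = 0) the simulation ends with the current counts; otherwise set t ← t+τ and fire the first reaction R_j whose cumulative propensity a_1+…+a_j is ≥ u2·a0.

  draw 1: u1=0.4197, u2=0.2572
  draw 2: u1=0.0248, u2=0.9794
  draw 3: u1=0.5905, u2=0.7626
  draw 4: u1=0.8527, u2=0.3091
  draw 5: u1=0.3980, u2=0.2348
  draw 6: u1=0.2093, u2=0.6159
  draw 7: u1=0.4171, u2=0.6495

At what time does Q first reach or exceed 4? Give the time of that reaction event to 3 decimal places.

Threshold first reached at t = 0.065

t=0.000: Q=3 E=9 A=8
Draw 1: a1=3.488, a2=0.468, a3=9.396, a0=13.352; τ=−ln(0.4197)/13.352=0.065 → t=0.065; u2·a0=0.2572·13.352=3.434 ≤ a1=3.488 → R1 fires; Q=4 E=9 A=7
Draw 2: a1=3.052, a2=0.624, a3=12.528, a0=16.204; τ=−ln(0.0248)/16.204=0.228 → t=0.293; u2·a0=0.9794·16.204=15.870; a1+a2=3.676 < 15.870 ≤ a1+…+a3=16.204 → R3 fires; Q=4 E=8 A=9
Draw 3: a1=3.924, a2=0.624, a3=11.136, a0=15.684; τ=−ln(0.5905)/15.684=0.034 → t=0.327; u2·a0=0.7626·15.684=11.961; a1+a2=4.548 < 11.961 ≤ a1+…+a3=15.684 → R3 fires; Q=4 E=7 A=11
Draw 4: a1=4.796, a2=0.624, a3=9.744, a0=15.164; τ=−ln(0.8527)/15.164=0.011 → t=0.337; u2·a0=0.3091·15.164=4.687 ≤ a1=4.796 → R1 fires; Q=5 E=7 A=10
Draw 5: a1=4.360, a2=0.780, a3=12.180, a0=17.320; τ=−ln(0.3980)/17.320=0.053 → t=0.390; u2·a0=0.2348·17.320=4.067 ≤ a1=4.360 → R1 fires; Q=6 E=7 A=9
Draw 6: a1=3.924, a2=0.936, a3=14.616, a0=19.476; τ=−ln(0.2093)/19.476=0.080 → t=0.471; u2·a0=0.6159·19.476=11.995; a1+a2=4.860 < 11.995 ≤ a1+…+a3=19.476 → R3 fires; Q=6 E=6 A=11
Draw 7: a1=4.796, a2=0.936, a3=12.528, a0=18.260; τ=−ln(0.4171)/18.260=0.048 → t=0.519 > T=0.5: stop.
Q first becomes ≥ 4 when it reaches 4 at the event at t=0.065.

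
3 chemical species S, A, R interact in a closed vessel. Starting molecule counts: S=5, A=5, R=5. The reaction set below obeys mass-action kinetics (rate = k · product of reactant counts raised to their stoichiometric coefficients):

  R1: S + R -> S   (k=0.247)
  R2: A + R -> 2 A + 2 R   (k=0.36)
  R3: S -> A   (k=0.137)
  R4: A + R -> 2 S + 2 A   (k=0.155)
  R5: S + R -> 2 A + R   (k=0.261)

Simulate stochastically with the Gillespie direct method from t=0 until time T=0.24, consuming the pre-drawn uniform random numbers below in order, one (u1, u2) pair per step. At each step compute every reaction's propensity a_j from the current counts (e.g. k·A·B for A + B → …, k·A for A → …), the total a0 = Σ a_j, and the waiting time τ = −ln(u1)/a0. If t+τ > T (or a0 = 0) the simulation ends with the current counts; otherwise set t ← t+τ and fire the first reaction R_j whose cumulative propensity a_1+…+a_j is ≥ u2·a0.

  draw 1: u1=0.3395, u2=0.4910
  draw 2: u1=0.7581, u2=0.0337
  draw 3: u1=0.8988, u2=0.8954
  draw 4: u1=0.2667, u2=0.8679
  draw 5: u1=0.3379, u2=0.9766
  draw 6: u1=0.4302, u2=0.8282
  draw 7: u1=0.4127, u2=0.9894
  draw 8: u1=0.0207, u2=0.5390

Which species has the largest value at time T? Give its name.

Dominant species at T: A

t=0.000: S=5 A=5 R=5
Draw 1: a1=6.175, a2=9.000, a3=0.685, a4=3.875, a5=6.525, a0=26.260; τ=−ln(0.3395)/26.260=0.041 → t=0.041; u2·a0=0.4910·26.260=12.894; a1=6.175 < 12.894 ≤ a1+a2=15.175 → R2 fires; S=5 A=6 R=6
Draw 2: a1=7.410, a2=12.960, a3=0.685, a4=5.580, a5=7.830, a0=34.465; τ=−ln(0.7581)/34.465=0.008 → t=0.049; u2·a0=0.0337·34.465=1.161 ≤ a1=7.410 → R1 fires; S=5 A=6 R=5
Draw 3: a1=6.175, a2=10.800, a3=0.685, a4=4.650, a5=6.525, a0=28.835; τ=−ln(0.8988)/28.835=0.004 → t=0.053; u2·a0=0.8954·28.835=25.819; a1+…+a4=22.310 < 25.819 ≤ a1+…+a5=28.835 → R5 fires; S=4 A=8 R=5
Draw 4: a1=4.940, a2=14.400, a3=0.548, a4=6.200, a5=5.220, a0=31.308; τ=−ln(0.2667)/31.308=0.042 → t=0.095; u2·a0=0.8679·31.308=27.172; a1+…+a4=26.088 < 27.172 ≤ a1+…+a5=31.308 → R5 fires; S=3 A=10 R=5
Draw 5: a1=3.705, a2=18.000, a3=0.411, a4=7.750, a5=3.915, a0=33.781; τ=−ln(0.3379)/33.781=0.032 → t=0.127; u2·a0=0.9766·33.781=32.991; a1+…+a4=29.866 < 32.991 ≤ a1+…+a5=33.781 → R5 fires; S=2 A=12 R=5
Draw 6: a1=2.470, a2=21.600, a3=0.274, a4=9.300, a5=2.610, a0=36.254; τ=−ln(0.4302)/36.254=0.023 → t=0.150; u2·a0=0.8282·36.254=30.026; a1+…+a3=24.344 < 30.026 ≤ a1+…+a4=33.644 → R4 fires; S=4 A=13 R=4
Draw 7: a1=3.952, a2=18.720, a3=0.548, a4=8.060, a5=4.176, a0=35.456; τ=−ln(0.4127)/35.456=0.025 → t=0.175; u2·a0=0.9894·35.456=35.080; a1+…+a4=31.280 < 35.080 ≤ a1+…+a5=35.456 → R5 fires; S=3 A=15 R=4
Draw 8: a1=2.964, a2=21.600, a3=0.411, a4=9.300, a5=3.132, a0=37.407; τ=−ln(0.0207)/37.407=0.104 → t=0.279 > T=0.24: stop.
At T=0.24: S=3 A=15 R=4; the largest is A.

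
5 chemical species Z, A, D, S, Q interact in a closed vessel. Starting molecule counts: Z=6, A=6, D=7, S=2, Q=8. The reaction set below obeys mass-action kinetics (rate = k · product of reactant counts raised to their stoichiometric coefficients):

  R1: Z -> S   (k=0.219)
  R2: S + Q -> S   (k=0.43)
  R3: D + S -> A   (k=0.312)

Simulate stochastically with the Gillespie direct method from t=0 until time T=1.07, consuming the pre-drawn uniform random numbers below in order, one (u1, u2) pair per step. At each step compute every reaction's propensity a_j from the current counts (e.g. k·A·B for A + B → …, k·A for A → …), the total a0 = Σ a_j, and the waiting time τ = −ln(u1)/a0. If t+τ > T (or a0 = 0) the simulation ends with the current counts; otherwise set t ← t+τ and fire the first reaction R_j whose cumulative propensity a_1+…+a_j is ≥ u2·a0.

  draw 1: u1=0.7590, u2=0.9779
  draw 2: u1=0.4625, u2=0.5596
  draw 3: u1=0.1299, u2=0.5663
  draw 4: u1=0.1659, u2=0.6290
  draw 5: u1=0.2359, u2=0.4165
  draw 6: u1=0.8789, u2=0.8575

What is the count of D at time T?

D at T = 6

t=0.000: Z=6 A=6 D=7 S=2 Q=8
Draw 1: a1=1.314, a2=6.880, a3=4.368, a0=12.562; τ=−ln(0.7590)/12.562=0.022 → t=0.022; u2·a0=0.9779·12.562=12.284; a1+a2=8.194 < 12.284 ≤ a1+…+a3=12.562 → R3 fires; Z=6 A=7 D=6 S=1 Q=8
Draw 2: a1=1.314, a2=3.440, a3=1.872, a0=6.626; τ=−ln(0.4625)/6.626=0.116 → t=0.138; u2·a0=0.5596·6.626=3.708; a1=1.314 < 3.708 ≤ a1+a2=4.754 → R2 fires; Z=6 A=7 D=6 S=1 Q=7
Draw 3: a1=1.314, a2=3.010, a3=1.872, a0=6.196; τ=−ln(0.1299)/6.196=0.329 → t=0.468; u2·a0=0.5663·6.196=3.509; a1=1.314 < 3.509 ≤ a1+a2=4.324 → R2 fires; Z=6 A=7 D=6 S=1 Q=6
Draw 4: a1=1.314, a2=2.580, a3=1.872, a0=5.766; τ=−ln(0.1659)/5.766=0.312 → t=0.779; u2·a0=0.6290·5.766=3.627; a1=1.314 < 3.627 ≤ a1+a2=3.894 → R2 fires; Z=6 A=7 D=6 S=1 Q=5
Draw 5: a1=1.314, a2=2.150, a3=1.872, a0=5.336; τ=−ln(0.2359)/5.336=0.271 → t=1.050; u2·a0=0.4165·5.336=2.222; a1=1.314 < 2.222 ≤ a1+a2=3.464 → R2 fires; Z=6 A=7 D=6 S=1 Q=4
Draw 6: a1=1.314, a2=1.720, a3=1.872, a0=4.906; τ=−ln(0.8789)/4.906=0.026 → t=1.076 > T=1.07: stop.
Read off D at T=1.07: 6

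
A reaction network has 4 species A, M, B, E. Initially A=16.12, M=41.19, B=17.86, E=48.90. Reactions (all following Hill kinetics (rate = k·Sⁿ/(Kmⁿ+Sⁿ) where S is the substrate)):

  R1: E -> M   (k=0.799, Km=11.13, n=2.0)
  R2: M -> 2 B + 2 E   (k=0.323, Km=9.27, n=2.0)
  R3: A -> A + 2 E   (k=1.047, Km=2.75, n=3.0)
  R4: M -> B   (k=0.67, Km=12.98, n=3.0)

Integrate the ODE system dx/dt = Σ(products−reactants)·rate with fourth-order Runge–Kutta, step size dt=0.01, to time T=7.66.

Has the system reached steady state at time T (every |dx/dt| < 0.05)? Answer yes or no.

RK4 with dt=0.01: 766 steps to T=7.66. Trajectory (selected grid times):
t=0.00: A=16.12 M=41.19 B=17.86 E=48.90
t=0.85: A=16.12 M=41.02 B=18.93 E=50.55
t=1.70: A=16.12 M=40.86 B=20.01 E=52.19
t=2.55: A=16.12 M=40.70 B=21.08 E=53.83
t=3.40: A=16.12 M=40.54 B=22.16 E=55.48
t=4.26: A=16.12 M=40.38 B=23.24 E=57.13
t=5.11: A=16.12 M=40.22 B=24.31 E=58.77
t=5.96: A=16.12 M=40.06 B=25.39 E=60.41
t=6.81: A=16.12 M=39.91 B=26.46 E=62.04
t=7.66: A=16.12 M=39.76 B=27.53 E=63.68
Rates at T: R1=0.7753, R2=0.3063, R3=1.0418, R4=0.6475
dx/dt at T (Σ net stoichiometry × rate): A=+0.0000, M=-0.1785, B=+1.2602, E=+1.9210
Largest |dx/dt| is |+1.9210| (E) ≥ 0.05 → not steady.

Steady state at T: no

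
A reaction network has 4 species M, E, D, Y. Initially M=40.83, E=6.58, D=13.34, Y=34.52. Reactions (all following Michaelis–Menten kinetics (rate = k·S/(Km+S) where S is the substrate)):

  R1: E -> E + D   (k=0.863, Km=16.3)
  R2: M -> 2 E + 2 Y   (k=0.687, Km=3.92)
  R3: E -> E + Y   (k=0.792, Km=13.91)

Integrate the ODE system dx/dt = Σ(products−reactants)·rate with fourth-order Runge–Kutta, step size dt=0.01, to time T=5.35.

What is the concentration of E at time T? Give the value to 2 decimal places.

E at T = 13.26

RK4 with dt=0.01: 535 steps to T=5.35. Trajectory (selected grid times):
t=0.00: M=40.83 E=6.58 D=13.34 Y=34.52
t=0.59: M=40.46 E=7.32 D=13.49 Y=35.42
t=1.19: M=40.08 E=8.07 D=13.66 Y=36.34
t=1.78: M=39.72 E=8.81 D=13.83 Y=37.25
t=2.38: M=39.34 E=9.56 D=14.02 Y=38.19
t=2.97: M=38.97 E=10.30 D=14.21 Y=39.12
t=3.57: M=38.60 E=11.04 D=14.42 Y=40.08
t=4.16: M=38.23 E=11.78 D=14.63 Y=41.02
t=4.76: M=37.86 E=12.53 D=14.85 Y=41.99
t=5.35: M=37.49 E=13.26 D=15.07 Y=42.95
Read off E at T=5.35: 13.26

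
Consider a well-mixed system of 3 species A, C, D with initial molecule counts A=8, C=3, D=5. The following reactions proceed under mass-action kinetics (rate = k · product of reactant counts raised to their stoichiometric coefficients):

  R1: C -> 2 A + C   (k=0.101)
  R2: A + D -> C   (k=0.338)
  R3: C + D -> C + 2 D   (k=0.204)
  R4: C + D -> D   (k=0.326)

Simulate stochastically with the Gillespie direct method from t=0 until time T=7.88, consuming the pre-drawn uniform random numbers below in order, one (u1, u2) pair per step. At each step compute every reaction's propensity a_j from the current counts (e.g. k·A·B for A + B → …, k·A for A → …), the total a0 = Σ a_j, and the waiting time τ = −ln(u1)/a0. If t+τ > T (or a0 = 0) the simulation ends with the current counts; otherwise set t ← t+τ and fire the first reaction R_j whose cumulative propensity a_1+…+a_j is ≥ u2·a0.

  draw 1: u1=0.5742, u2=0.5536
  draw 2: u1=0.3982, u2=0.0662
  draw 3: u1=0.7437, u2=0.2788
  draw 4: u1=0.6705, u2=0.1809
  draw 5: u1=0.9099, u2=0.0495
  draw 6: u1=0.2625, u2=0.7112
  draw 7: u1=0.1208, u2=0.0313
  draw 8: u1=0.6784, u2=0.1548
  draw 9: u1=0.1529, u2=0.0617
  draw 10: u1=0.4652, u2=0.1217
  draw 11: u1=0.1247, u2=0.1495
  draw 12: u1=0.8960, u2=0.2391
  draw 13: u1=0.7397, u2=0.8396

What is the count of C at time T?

C at T = 7

t=0.000: A=8 C=3 D=5
Draw 1: a1=0.303, a2=13.520, a3=3.060, a4=4.890, a0=21.773; τ=−ln(0.5742)/21.773=0.025 → t=0.025; u2·a0=0.5536·21.773=12.054; a1=0.303 < 12.054 ≤ a1+a2=13.823 → R2 fires; A=7 C=4 D=4
Draw 2: a1=0.404, a2=9.464, a3=3.264, a4=5.216, a0=18.348; τ=−ln(0.3982)/18.348=0.050 → t=0.076; u2·a0=0.0662·18.348=1.215; a1=0.404 < 1.215 ≤ a1+a2=9.868 → R2 fires; A=6 C=5 D=3
Draw 3: a1=0.505, a2=6.084, a3=3.060, a4=4.890, a0=14.539; τ=−ln(0.7437)/14.539=0.020 → t=0.096; u2·a0=0.2788·14.539=4.053; a1=0.505 < 4.053 ≤ a1+a2=6.589 → R2 fires; A=5 C=6 D=2
Draw 4: a1=0.606, a2=3.380, a3=2.448, a4=3.912, a0=10.346; τ=−ln(0.6705)/10.346=0.039 → t=0.135; u2·a0=0.1809·10.346=1.872; a1=0.606 < 1.872 ≤ a1+a2=3.986 → R2 fires; A=4 C=7 D=1
Draw 5: a1=0.707, a2=1.352, a3=1.428, a4=2.282, a0=5.769; τ=−ln(0.9099)/5.769=0.016 → t=0.151; u2·a0=0.0495·5.769=0.286 ≤ a1=0.707 → R1 fires; A=6 C=7 D=1
Draw 6: a1=0.707, a2=2.028, a3=1.428, a4=2.282, a0=6.445; τ=−ln(0.2625)/6.445=0.208 → t=0.359; u2·a0=0.7112·6.445=4.584; a1+…+a3=4.163 < 4.584 ≤ a1+…+a4=6.445 → R4 fires; A=6 C=6 D=1
Draw 7: a1=0.606, a2=2.028, a3=1.224, a4=1.956, a0=5.814; τ=−ln(0.1208)/5.814=0.364 → t=0.722; u2·a0=0.0313·5.814=0.182 ≤ a1=0.606 → R1 fires; A=8 C=6 D=1
Draw 8: a1=0.606, a2=2.704, a3=1.224, a4=1.956, a0=6.490; τ=−ln(0.6784)/6.490=0.060 → t=0.782; u2·a0=0.1548·6.490=1.005; a1=0.606 < 1.005 ≤ a1+a2=3.310 → R2 fires; A=7 C=7 D=0
Draw 9: a1=0.707, a2=0.000, a3=0.000, a4=0.000, a0=0.707; τ=−ln(0.1529)/0.707=2.656 → t=3.438; u2·a0=0.0617·0.707=0.044 ≤ a1=0.707 → R1 fires; A=9 C=7 D=0
Draw 10: a1=0.707, a2=0.000, a3=0.000, a4=0.000, a0=0.707; τ=−ln(0.4652)/0.707=1.082 → t=4.521; u2·a0=0.1217·0.707=0.086 ≤ a1=0.707 → R1 fires; A=11 C=7 D=0
Draw 11: a1=0.707, a2=0.000, a3=0.000, a4=0.000, a0=0.707; τ=−ln(0.1247)/0.707=2.945 → t=7.465; u2·a0=0.1495·0.707=0.106 ≤ a1=0.707 → R1 fires; A=13 C=7 D=0
Draw 12: a1=0.707, a2=0.000, a3=0.000, a4=0.000, a0=0.707; τ=−ln(0.8960)/0.707=0.155 → t=7.621; u2·a0=0.2391·0.707=0.169 ≤ a1=0.707 → R1 fires; A=15 C=7 D=0
Draw 13: a1=0.707, a2=0.000, a3=0.000, a4=0.000, a0=0.707; τ=−ln(0.7397)/0.707=0.426 → t=8.047 > T=7.88: stop.
Read off C at T=7.88: 7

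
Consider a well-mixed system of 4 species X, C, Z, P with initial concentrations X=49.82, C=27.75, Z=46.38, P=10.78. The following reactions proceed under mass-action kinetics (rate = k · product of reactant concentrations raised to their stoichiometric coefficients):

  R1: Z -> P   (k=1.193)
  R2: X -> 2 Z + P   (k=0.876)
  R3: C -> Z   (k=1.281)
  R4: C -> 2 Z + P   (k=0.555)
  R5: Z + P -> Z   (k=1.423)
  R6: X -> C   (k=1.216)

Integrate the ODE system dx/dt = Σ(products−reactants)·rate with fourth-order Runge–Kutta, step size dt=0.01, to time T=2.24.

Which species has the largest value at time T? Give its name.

Dominant species at T: Z

RK4 with dt=0.01: 224 steps to T=2.24. Trajectory (selected grid times):
t=0.00: X=49.82 C=27.75 Z=46.38 P=10.78
t=0.25: X=29.53 C=26.81 Z=63.25 P=1.30
t=0.50: X=17.50 C=22.43 Z=68.27 P=1.13
t=0.75: X=10.38 C=17.43 Z=66.00 P=1.04
t=1.00: X=6.15 C=12.95 Z=59.76 P=0.99
t=1.24: X=3.72 C=9.45 Z=52.14 P=0.95
t=1.49: X=2.21 C=6.67 Z=43.87 P=0.93
t=1.74: X=1.31 C=4.62 Z=36.06 P=0.91
t=1.99: X=0.78 C=3.16 Z=29.12 P=0.90
t=2.24: X=0.46 C=2.14 Z=23.18 P=0.89
At T=2.24: X=0.46 C=2.14 Z=23.18 P=0.89; the largest is Z.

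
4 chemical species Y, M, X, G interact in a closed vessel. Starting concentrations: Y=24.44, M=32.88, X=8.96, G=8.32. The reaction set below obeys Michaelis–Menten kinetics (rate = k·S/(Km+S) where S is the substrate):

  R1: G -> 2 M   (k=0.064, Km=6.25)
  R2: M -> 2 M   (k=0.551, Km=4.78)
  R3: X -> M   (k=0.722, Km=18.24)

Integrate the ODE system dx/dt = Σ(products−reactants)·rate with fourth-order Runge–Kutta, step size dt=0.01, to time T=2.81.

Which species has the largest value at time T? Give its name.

RK4 with dt=0.01: 281 steps to T=2.81. Trajectory (selected grid times):
t=0.00: Y=24.44 M=32.88 X=8.96 G=8.32
t=0.31: Y=24.44 M=33.13 X=8.89 G=8.31
t=0.62: Y=24.44 M=33.37 X=8.81 G=8.30
t=0.94: Y=24.44 M=33.62 X=8.74 G=8.29
t=1.25: Y=24.44 M=33.87 X=8.67 G=8.27
t=1.56: Y=24.44 M=34.11 X=8.59 G=8.26
t=1.87: Y=24.44 M=34.36 X=8.52 G=8.25
t=2.19: Y=24.44 M=34.61 X=8.45 G=8.24
t=2.50: Y=24.44 M=34.85 X=8.38 G=8.23
t=2.81: Y=24.44 M=35.09 X=8.31 G=8.22
At T=2.81: Y=24.44 M=35.09 X=8.31 G=8.22; the largest is M.

Dominant species at T: M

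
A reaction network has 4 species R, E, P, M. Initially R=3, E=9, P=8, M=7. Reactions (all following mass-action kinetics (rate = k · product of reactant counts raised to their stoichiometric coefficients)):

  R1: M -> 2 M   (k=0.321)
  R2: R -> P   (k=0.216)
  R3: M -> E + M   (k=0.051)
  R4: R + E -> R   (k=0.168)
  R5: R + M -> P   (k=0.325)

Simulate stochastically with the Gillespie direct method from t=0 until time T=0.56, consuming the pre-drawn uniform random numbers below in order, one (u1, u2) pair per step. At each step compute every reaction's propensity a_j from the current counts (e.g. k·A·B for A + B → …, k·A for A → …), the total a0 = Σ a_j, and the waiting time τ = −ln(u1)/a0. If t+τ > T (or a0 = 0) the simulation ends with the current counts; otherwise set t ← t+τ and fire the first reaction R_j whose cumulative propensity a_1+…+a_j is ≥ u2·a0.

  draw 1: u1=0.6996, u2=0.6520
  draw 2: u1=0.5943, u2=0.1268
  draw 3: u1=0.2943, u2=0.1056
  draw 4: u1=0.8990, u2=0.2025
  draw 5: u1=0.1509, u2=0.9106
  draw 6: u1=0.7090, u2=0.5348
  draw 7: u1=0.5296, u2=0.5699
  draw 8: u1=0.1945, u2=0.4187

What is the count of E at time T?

E at T = 7

t=0.000: R=3 E=9 P=8 M=7
Draw 1: a1=2.247, a2=0.648, a3=0.357, a4=4.536, a5=6.825, a0=14.613; τ=−ln(0.6996)/14.613=0.024 → t=0.024; u2·a0=0.6520·14.613=9.528; a1+…+a4=7.788 < 9.528 ≤ a1+…+a5=14.613 → R5 fires; R=2 E=9 P=9 M=6
Draw 2: a1=1.926, a2=0.432, a3=0.306, a4=3.024, a5=3.900, a0=9.588; τ=−ln(0.5943)/9.588=0.054 → t=0.079; u2·a0=0.1268·9.588=1.216 ≤ a1=1.926 → R1 fires; R=2 E=9 P=9 M=7
Draw 3: a1=2.247, a2=0.432, a3=0.357, a4=3.024, a5=4.550, a0=10.610; τ=−ln(0.2943)/10.610=0.115 → t=0.194; u2·a0=0.1056·10.610=1.120 ≤ a1=2.247 → R1 fires; R=2 E=9 P=9 M=8
Draw 4: a1=2.568, a2=0.432, a3=0.408, a4=3.024, a5=5.200, a0=11.632; τ=−ln(0.8990)/11.632=0.009 → t=0.203; u2·a0=0.2025·11.632=2.355 ≤ a1=2.568 → R1 fires; R=2 E=9 P=9 M=9
Draw 5: a1=2.889, a2=0.432, a3=0.459, a4=3.024, a5=5.850, a0=12.654; τ=−ln(0.1509)/12.654=0.149 → t=0.353; u2·a0=0.9106·12.654=11.523; a1+…+a4=6.804 < 11.523 ≤ a1+…+a5=12.654 → R5 fires; R=1 E=9 P=10 M=8
Draw 6: a1=2.568, a2=0.216, a3=0.408, a4=1.512, a5=2.600, a0=7.304; τ=−ln(0.7090)/7.304=0.047 → t=0.400; u2·a0=0.5348·7.304=3.906; a1+…+a3=3.192 < 3.906 ≤ a1+…+a4=4.704 → R4 fires; R=1 E=8 P=10 M=8
Draw 7: a1=2.568, a2=0.216, a3=0.408, a4=1.344, a5=2.600, a0=7.136; τ=−ln(0.5296)/7.136=0.089 → t=0.489; u2·a0=0.5699·7.136=4.067; a1+…+a3=3.192 < 4.067 ≤ a1+…+a4=4.536 → R4 fires; R=1 E=7 P=10 M=8
Draw 8: a1=2.568, a2=0.216, a3=0.408, a4=1.176, a5=2.600, a0=6.968; τ=−ln(0.1945)/6.968=0.235 → t=0.724 > T=0.56: stop.
Read off E at T=0.56: 7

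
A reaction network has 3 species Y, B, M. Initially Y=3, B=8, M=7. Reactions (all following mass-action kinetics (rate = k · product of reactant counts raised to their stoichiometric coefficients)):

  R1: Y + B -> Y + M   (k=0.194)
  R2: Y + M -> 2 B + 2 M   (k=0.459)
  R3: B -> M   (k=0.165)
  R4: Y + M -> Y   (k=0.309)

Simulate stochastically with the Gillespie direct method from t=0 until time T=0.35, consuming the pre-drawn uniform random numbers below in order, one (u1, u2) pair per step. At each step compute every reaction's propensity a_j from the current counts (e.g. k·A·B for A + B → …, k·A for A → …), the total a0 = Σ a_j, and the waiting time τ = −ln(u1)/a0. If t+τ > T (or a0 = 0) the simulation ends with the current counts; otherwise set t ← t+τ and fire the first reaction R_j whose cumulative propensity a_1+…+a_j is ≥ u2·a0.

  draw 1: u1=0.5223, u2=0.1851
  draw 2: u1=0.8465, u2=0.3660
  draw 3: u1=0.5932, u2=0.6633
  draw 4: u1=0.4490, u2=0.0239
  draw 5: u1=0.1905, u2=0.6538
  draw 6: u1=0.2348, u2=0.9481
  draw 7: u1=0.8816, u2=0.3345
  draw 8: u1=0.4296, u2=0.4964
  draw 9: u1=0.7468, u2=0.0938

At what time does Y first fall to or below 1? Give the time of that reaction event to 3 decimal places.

t=0.000: Y=3 B=8 M=7
Draw 1: a1=4.656, a2=9.639, a3=1.320, a4=6.489, a0=22.104; τ=−ln(0.5223)/22.104=0.029 → t=0.029; u2·a0=0.1851·22.104=4.091 ≤ a1=4.656 → R1 fires; Y=3 B=7 M=8
Draw 2: a1=4.074, a2=11.016, a3=1.155, a4=7.416, a0=23.661; τ=−ln(0.8465)/23.661=0.007 → t=0.036; u2·a0=0.3660·23.661=8.660; a1=4.074 < 8.660 ≤ a1+a2=15.090 → R2 fires; Y=2 B=9 M=9
Draw 3: a1=3.492, a2=8.262, a3=1.485, a4=5.562, a0=18.801; τ=−ln(0.5932)/18.801=0.028 → t=0.064; u2·a0=0.6633·18.801=12.471; a1+a2=11.754 < 12.471 ≤ a1+…+a3=13.239 → R3 fires; Y=2 B=8 M=10
Draw 4: a1=3.104, a2=9.180, a3=1.320, a4=6.180, a0=19.784; τ=−ln(0.4490)/19.784=0.040 → t=0.105; u2·a0=0.0239·19.784=0.473 ≤ a1=3.104 → R1 fires; Y=2 B=7 M=11
Draw 5: a1=2.716, a2=10.098, a3=1.155, a4=6.798, a0=20.767; τ=−ln(0.1905)/20.767=0.080 → t=0.185; u2·a0=0.6538·20.767=13.577; a1+a2=12.814 < 13.577 ≤ a1+…+a3=13.969 → R3 fires; Y=2 B=6 M=12
Draw 6: a1=2.328, a2=11.016, a3=0.990, a4=7.416, a0=21.750; τ=−ln(0.2348)/21.750=0.067 → t=0.251; u2·a0=0.9481·21.750=20.621; a1+…+a3=14.334 < 20.621 ≤ a1+…+a4=21.750 → R4 fires; Y=2 B=6 M=11
Draw 7: a1=2.328, a2=10.098, a3=0.990, a4=6.798, a0=20.214; τ=−ln(0.8816)/20.214=0.006 → t=0.257; u2·a0=0.3345·20.214=6.762; a1=2.328 < 6.762 ≤ a1+a2=12.426 → R2 fires; Y=1 B=8 M=12
Draw 8: a1=1.552, a2=5.508, a3=1.320, a4=3.708, a0=12.088; τ=−ln(0.4296)/12.088=0.070 → t=0.327; u2·a0=0.4964·12.088=6.000; a1=1.552 < 6.000 ≤ a1+a2=7.060 → R2 fires; Y=0 B=10 M=13
Draw 9: a1=0.000, a2=0.000, a3=1.650, a4=0.000, a0=1.650; τ=−ln(0.7468)/1.650=0.177 → t=0.504 > T=0.35: stop.
Y first becomes ≤ 1 when it reaches 1 at the event at t=0.257.

Threshold first reached at t = 0.257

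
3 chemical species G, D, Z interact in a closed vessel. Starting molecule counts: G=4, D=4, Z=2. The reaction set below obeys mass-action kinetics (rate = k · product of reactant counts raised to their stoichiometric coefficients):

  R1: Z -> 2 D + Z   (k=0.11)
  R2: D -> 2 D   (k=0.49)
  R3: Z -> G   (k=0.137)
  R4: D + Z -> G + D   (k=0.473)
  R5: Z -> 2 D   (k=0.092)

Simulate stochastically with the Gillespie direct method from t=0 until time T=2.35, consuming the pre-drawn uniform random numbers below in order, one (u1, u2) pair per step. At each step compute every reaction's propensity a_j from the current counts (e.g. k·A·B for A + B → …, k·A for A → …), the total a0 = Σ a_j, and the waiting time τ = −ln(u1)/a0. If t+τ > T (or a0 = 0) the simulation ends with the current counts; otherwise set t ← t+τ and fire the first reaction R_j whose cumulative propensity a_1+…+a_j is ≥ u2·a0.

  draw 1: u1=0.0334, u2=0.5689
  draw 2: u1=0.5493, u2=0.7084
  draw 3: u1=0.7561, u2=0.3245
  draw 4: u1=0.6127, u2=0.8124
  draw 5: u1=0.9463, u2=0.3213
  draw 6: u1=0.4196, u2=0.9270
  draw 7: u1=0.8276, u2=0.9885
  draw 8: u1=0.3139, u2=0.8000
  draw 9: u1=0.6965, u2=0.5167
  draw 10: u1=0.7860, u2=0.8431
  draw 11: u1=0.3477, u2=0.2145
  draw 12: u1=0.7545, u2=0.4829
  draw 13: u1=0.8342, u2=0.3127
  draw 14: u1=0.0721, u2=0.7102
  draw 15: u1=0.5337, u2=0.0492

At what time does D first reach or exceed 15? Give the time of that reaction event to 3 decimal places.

Threshold first reached at t = 1.967

t=0.000: G=4 D=4 Z=2
Draw 1: a1=0.220, a2=1.960, a3=0.274, a4=3.784, a5=0.184, a0=6.422; τ=−ln(0.0334)/6.422=0.529 → t=0.529; u2·a0=0.5689·6.422=3.653; a1+…+a3=2.454 < 3.653 ≤ a1+…+a4=6.238 → R4 fires; G=5 D=4 Z=1
Draw 2: a1=0.110, a2=1.960, a3=0.137, a4=1.892, a5=0.092, a0=4.191; τ=−ln(0.5493)/4.191=0.143 → t=0.672; u2·a0=0.7084·4.191=2.969; a1+…+a3=2.207 < 2.969 ≤ a1+…+a4=4.099 → R4 fires; G=6 D=4 Z=0
Draw 3: a1=0.000, a2=1.960, a3=0.000, a4=0.000, a5=0.000, a0=1.960; τ=−ln(0.7561)/1.960=0.143 → t=0.815; u2·a0=0.3245·1.960=0.636; a1=0.000 < 0.636 ≤ a1+a2=1.960 → R2 fires; G=6 D=5 Z=0
Draw 4: a1=0.000, a2=2.450, a3=0.000, a4=0.000, a5=0.000, a0=2.450; τ=−ln(0.6127)/2.450=0.200 → t=1.015; u2·a0=0.8124·2.450=1.990; a1=0.000 < 1.990 ≤ a1+a2=2.450 → R2 fires; G=6 D=6 Z=0
Draw 5: a1=0.000, a2=2.940, a3=0.000, a4=0.000, a5=0.000, a0=2.940; τ=−ln(0.9463)/2.940=0.019 → t=1.034; u2·a0=0.3213·2.940=0.945; a1=0.000 < 0.945 ≤ a1+a2=2.940 → R2 fires; G=6 D=7 Z=0
Draw 6: a1=0.000, a2=3.430, a3=0.000, a4=0.000, a5=0.000, a0=3.430; τ=−ln(0.4196)/3.430=0.253 → t=1.287; u2·a0=0.9270·3.430=3.180; a1=0.000 < 3.180 ≤ a1+a2=3.430 → R2 fires; G=6 D=8 Z=0
Draw 7: a1=0.000, a2=3.920, a3=0.000, a4=0.000, a5=0.000, a0=3.920; τ=−ln(0.8276)/3.920=0.048 → t=1.335; u2·a0=0.9885·3.920=3.875; a1=0.000 < 3.875 ≤ a1+a2=3.920 → R2 fires; G=6 D=9 Z=0
Draw 8: a1=0.000, a2=4.410, a3=0.000, a4=0.000, a5=0.000, a0=4.410; τ=−ln(0.3139)/4.410=0.263 → t=1.598; u2·a0=0.8000·4.410=3.528; a1=0.000 < 3.528 ≤ a1+a2=4.410 → R2 fires; G=6 D=10 Z=0
Draw 9: a1=0.000, a2=4.900, a3=0.000, a4=0.000, a5=0.000, a0=4.900; τ=−ln(0.6965)/4.900=0.074 → t=1.672; u2·a0=0.5167·4.900=2.532; a1=0.000 < 2.532 ≤ a1+a2=4.900 → R2 fires; G=6 D=11 Z=0
Draw 10: a1=0.000, a2=5.390, a3=0.000, a4=0.000, a5=0.000, a0=5.390; τ=−ln(0.7860)/5.390=0.045 → t=1.716; u2·a0=0.8431·5.390=4.544; a1=0.000 < 4.544 ≤ a1+a2=5.390 → R2 fires; G=6 D=12 Z=0
Draw 11: a1=0.000, a2=5.880, a3=0.000, a4=0.000, a5=0.000, a0=5.880; τ=−ln(0.3477)/5.880=0.180 → t=1.896; u2·a0=0.2145·5.880=1.261; a1=0.000 < 1.261 ≤ a1+a2=5.880 → R2 fires; G=6 D=13 Z=0
Draw 12: a1=0.000, a2=6.370, a3=0.000, a4=0.000, a5=0.000, a0=6.370; τ=−ln(0.7545)/6.370=0.044 → t=1.940; u2·a0=0.4829·6.370=3.076; a1=0.000 < 3.076 ≤ a1+a2=6.370 → R2 fires; G=6 D=14 Z=0
Draw 13: a1=0.000, a2=6.860, a3=0.000, a4=0.000, a5=0.000, a0=6.860; τ=−ln(0.8342)/6.860=0.026 → t=1.967; u2·a0=0.3127·6.860=2.145; a1=0.000 < 2.145 ≤ a1+a2=6.860 → R2 fires; G=6 D=15 Z=0
Draw 14: a1=0.000, a2=7.350, a3=0.000, a4=0.000, a5=0.000, a0=7.350; τ=−ln(0.0721)/7.350=0.358 → t=2.324; u2·a0=0.7102·7.350=5.220; a1=0.000 < 5.220 ≤ a1+a2=7.350 → R2 fires; G=6 D=16 Z=0
Draw 15: a1=0.000, a2=7.840, a3=0.000, a4=0.000, a5=0.000, a0=7.840; τ=−ln(0.5337)/7.840=0.080 → t=2.405 > T=2.35: stop.
D first becomes ≥ 15 when it reaches 15 at the event at t=1.967.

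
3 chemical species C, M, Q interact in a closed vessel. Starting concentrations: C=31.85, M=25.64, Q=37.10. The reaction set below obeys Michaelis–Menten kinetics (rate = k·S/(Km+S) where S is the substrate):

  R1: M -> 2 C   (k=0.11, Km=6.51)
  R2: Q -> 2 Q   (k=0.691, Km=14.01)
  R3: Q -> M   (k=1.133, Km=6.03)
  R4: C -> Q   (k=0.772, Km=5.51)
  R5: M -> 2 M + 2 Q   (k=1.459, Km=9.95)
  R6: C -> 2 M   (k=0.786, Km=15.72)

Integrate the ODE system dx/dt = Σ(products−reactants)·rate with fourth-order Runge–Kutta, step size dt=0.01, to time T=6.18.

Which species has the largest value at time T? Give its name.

RK4 with dt=0.01: 618 steps to T=6.18. Trajectory (selected grid times):
t=0.00: C=31.85 M=25.64 Q=37.10
t=0.69: C=31.16 M=27.71 Q=38.69
t=1.37: C=30.48 M=29.76 Q=40.29
t=2.06: C=29.80 M=31.86 Q=41.94
t=2.75: C=29.12 M=33.96 Q=43.61
t=3.43: C=28.46 M=36.04 Q=45.27
t=4.12: C=27.80 M=38.15 Q=46.98
t=4.81: C=27.14 M=40.27 Q=48.70
t=5.49: C=26.50 M=42.37 Q=50.42
t=6.18: C=25.85 M=44.50 Q=52.17
At T=6.18: C=25.85 M=44.50 Q=52.17; the largest is Q.

Dominant species at T: Q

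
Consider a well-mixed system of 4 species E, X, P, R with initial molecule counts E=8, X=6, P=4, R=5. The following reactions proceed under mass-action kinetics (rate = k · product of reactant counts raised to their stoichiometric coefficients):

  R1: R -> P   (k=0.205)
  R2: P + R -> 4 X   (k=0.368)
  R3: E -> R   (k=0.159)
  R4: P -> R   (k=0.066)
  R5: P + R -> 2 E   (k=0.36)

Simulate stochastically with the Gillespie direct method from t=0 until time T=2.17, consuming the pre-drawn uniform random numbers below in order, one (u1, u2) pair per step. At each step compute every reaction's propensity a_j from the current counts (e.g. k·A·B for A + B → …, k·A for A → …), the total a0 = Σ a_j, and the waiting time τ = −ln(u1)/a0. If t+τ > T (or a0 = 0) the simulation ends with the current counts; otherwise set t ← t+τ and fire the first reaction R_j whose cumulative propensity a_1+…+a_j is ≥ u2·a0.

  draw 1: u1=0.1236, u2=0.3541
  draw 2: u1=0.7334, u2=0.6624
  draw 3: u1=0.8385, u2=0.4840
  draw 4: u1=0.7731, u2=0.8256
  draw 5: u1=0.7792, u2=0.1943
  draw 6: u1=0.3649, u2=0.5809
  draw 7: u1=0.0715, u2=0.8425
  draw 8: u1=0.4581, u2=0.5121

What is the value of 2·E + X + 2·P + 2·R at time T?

Check how each reaction changes W = 2·E + X + 2·P + 2·R (weight of products minus weight of reactants):
R1: R -> P: (2·1) − (2·1) = 2 − 2 = 0
R2: P + R -> 4 X: (1·4) − (2·1 + 2·1) = 4 − 4 = 0
R3: E -> R: (2·1) − (2·1) = 2 − 2 = 0
R4: P -> R: (2·1) − (2·1) = 2 − 2 = 0
R5: P + R -> 2 E: (2·2) − (2·1 + 2·1) = 4 − 4 = 0
Every reaction leaves W unchanged, so W is conserved and no simulation is needed: W(T) = W(0) = 2·8 + 6 + 2·4 + 2·5 = 40

Value at T = 40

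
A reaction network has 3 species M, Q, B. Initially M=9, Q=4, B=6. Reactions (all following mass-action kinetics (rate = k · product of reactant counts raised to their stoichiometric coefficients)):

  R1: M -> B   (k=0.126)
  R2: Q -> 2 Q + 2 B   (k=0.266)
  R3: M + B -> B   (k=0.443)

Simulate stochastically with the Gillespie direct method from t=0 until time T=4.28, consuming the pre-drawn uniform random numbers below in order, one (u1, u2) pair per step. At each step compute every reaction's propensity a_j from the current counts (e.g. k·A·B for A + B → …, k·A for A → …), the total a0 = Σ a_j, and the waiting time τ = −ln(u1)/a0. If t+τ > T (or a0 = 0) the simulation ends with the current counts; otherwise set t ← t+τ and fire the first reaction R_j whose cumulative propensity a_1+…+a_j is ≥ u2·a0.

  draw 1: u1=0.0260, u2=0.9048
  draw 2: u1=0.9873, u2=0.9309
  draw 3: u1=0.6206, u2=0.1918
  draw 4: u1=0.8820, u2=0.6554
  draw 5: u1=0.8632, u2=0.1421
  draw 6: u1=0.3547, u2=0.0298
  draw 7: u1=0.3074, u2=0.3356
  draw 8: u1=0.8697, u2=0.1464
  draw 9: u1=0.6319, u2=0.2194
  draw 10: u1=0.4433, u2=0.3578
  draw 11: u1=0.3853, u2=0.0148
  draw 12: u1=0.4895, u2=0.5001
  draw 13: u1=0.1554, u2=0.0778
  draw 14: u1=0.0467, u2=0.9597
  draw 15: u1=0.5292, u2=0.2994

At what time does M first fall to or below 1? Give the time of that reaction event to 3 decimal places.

Threshold first reached at t = 0.442

t=0.000: M=9 Q=4 B=6
Draw 1: a1=1.134, a2=1.064, a3=23.922, a0=26.120; τ=−ln(0.0260)/26.120=0.140 → t=0.140; u2·a0=0.9048·26.120=23.633; a1+a2=2.198 < 23.633 ≤ a1+…+a3=26.120 → R3 fires; M=8 Q=4 B=6
Draw 2: a1=1.008, a2=1.064, a3=21.264, a0=23.336; τ=−ln(0.9873)/23.336=0.001 → t=0.140; u2·a0=0.9309·23.336=21.723; a1+a2=2.072 < 21.723 ≤ a1+…+a3=23.336 → R3 fires; M=7 Q=4 B=6
Draw 3: a1=0.882, a2=1.064, a3=18.606, a0=20.552; τ=−ln(0.6206)/20.552=0.023 → t=0.163; u2·a0=0.1918·20.552=3.942; a1+a2=1.946 < 3.942 ≤ a1+…+a3=20.552 → R3 fires; M=6 Q=4 B=6
Draw 4: a1=0.756, a2=1.064, a3=15.948, a0=17.768; τ=−ln(0.8820)/17.768=0.007 → t=0.171; u2·a0=0.6554·17.768=11.645; a1+a2=1.820 < 11.645 ≤ a1+…+a3=17.768 → R3 fires; M=5 Q=4 B=6
Draw 5: a1=0.630, a2=1.064, a3=13.290, a0=14.984; τ=−ln(0.8632)/14.984=0.010 → t=0.180; u2·a0=0.1421·14.984=2.129; a1+a2=1.694 < 2.129 ≤ a1+…+a3=14.984 → R3 fires; M=4 Q=4 B=6
Draw 6: a1=0.504, a2=1.064, a3=10.632, a0=12.200; τ=−ln(0.3547)/12.200=0.085 → t=0.265; u2·a0=0.0298·12.200=0.364 ≤ a1=0.504 → R1 fires; M=3 Q=4 B=7
Draw 7: a1=0.378, a2=1.064, a3=9.303, a0=10.745; τ=−ln(0.3074)/10.745=0.110 → t=0.375; u2·a0=0.3356·10.745=3.606; a1+a2=1.442 < 3.606 ≤ a1+…+a3=10.745 → R3 fires; M=2 Q=4 B=7
Draw 8: a1=0.252, a2=1.064, a3=6.202, a0=7.518; τ=−ln(0.8697)/7.518=0.019 → t=0.394; u2·a0=0.1464·7.518=1.101; a1=0.252 < 1.101 ≤ a1+a2=1.316 → R2 fires; M=2 Q=5 B=9
Draw 9: a1=0.252, a2=1.330, a3=7.974, a0=9.556; τ=−ln(0.6319)/9.556=0.048 → t=0.442; u2·a0=0.2194·9.556=2.097; a1+a2=1.582 < 2.097 ≤ a1+…+a3=9.556 → R3 fires; M=1 Q=5 B=9
Draw 10: a1=0.126, a2=1.330, a3=3.987, a0=5.443; τ=−ln(0.4433)/5.443=0.149 → t=0.591; u2·a0=0.3578·5.443=1.948; a1+a2=1.456 < 1.948 ≤ a1+…+a3=5.443 → R3 fires; M=0 Q=5 B=9
Draw 11: a1=0.000, a2=1.330, a3=0.000, a0=1.330; τ=−ln(0.3853)/1.330=0.717 → t=1.308; u2·a0=0.0148·1.330=0.020; a1=0.000 < 0.020 ≤ a1+a2=1.330 → R2 fires; M=0 Q=6 B=11
Draw 12: a1=0.000, a2=1.596, a3=0.000, a0=1.596; τ=−ln(0.4895)/1.596=0.448 → t=1.756; u2·a0=0.5001·1.596=0.798; a1=0.000 < 0.798 ≤ a1+a2=1.596 → R2 fires; M=0 Q=7 B=13
Draw 13: a1=0.000, a2=1.862, a3=0.000, a0=1.862; τ=−ln(0.1554)/1.862=1.000 → t=2.756; u2·a0=0.0778·1.862=0.145; a1=0.000 < 0.145 ≤ a1+a2=1.862 → R2 fires; M=0 Q=8 B=15
Draw 14: a1=0.000, a2=2.128, a3=0.000, a0=2.128; τ=−ln(0.0467)/2.128=1.440 → t=4.196; u2·a0=0.9597·2.128=2.042; a1=0.000 < 2.042 ≤ a1+a2=2.128 → R2 fires; M=0 Q=9 B=17
Draw 15: a1=0.000, a2=2.394, a3=0.000, a0=2.394; τ=−ln(0.5292)/2.394=0.266 → t=4.461 > T=4.28: stop.
M first becomes ≤ 1 when it reaches 1 at the event at t=0.442.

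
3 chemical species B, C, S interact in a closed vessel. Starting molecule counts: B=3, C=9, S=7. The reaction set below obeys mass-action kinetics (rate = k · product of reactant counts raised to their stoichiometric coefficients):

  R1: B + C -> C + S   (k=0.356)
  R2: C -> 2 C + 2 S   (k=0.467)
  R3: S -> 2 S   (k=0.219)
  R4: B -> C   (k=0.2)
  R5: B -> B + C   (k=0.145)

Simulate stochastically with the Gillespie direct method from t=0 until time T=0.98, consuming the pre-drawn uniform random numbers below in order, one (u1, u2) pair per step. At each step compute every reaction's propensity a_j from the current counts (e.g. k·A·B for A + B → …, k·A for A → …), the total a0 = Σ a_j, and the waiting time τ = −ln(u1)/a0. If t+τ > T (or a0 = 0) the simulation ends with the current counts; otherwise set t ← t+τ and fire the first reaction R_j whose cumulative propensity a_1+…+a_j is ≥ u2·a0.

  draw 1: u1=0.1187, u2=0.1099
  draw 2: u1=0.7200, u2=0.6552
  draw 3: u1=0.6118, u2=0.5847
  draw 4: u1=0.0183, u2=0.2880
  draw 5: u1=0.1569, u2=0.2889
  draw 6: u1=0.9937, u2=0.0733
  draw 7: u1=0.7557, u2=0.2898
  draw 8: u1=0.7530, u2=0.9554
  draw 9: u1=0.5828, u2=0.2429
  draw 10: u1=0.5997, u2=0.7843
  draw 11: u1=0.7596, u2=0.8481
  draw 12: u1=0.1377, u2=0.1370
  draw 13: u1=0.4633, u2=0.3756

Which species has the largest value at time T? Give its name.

Dominant species at T: S

t=0.000: B=3 C=9 S=7
Draw 1: a1=9.612, a2=4.203, a3=1.533, a4=0.600, a5=0.435, a0=16.383; τ=−ln(0.1187)/16.383=0.130 → t=0.130; u2·a0=0.1099·16.383=1.800 ≤ a1=9.612 → R1 fires; B=2 C=9 S=8
Draw 2: a1=6.408, a2=4.203, a3=1.752, a4=0.400, a5=0.290, a0=13.053; τ=−ln(0.7200)/13.053=0.025 → t=0.155; u2·a0=0.6552·13.053=8.552; a1=6.408 < 8.552 ≤ a1+a2=10.611 → R2 fires; B=2 C=10 S=10
Draw 3: a1=7.120, a2=4.670, a3=2.190, a4=0.400, a5=0.290, a0=14.670; τ=−ln(0.6118)/14.670=0.033 → t=0.189; u2·a0=0.5847·14.670=8.578; a1=7.120 < 8.578 ≤ a1+a2=11.790 → R2 fires; B=2 C=11 S=12
Draw 4: a1=7.832, a2=5.137, a3=2.628, a4=0.400, a5=0.290, a0=16.287; τ=−ln(0.0183)/16.287=0.246 → t=0.434; u2·a0=0.2880·16.287=4.691 ≤ a1=7.832 → R1 fires; B=1 C=11 S=13
Draw 5: a1=3.916, a2=5.137, a3=2.847, a4=0.200, a5=0.145, a0=12.245; τ=−ln(0.1569)/12.245=0.151 → t=0.586; u2·a0=0.2889·12.245=3.538 ≤ a1=3.916 → R1 fires; B=0 C=11 S=14
Draw 6: a1=0.000, a2=5.137, a3=3.066, a4=0.000, a5=0.000, a0=8.203; τ=−ln(0.9937)/8.203=0.001 → t=0.586; u2·a0=0.0733·8.203=0.601; a1=0.000 < 0.601 ≤ a1+a2=5.137 → R2 fires; B=0 C=12 S=16
Draw 7: a1=0.000, a2=5.604, a3=3.504, a4=0.000, a5=0.000, a0=9.108; τ=−ln(0.7557)/9.108=0.031 → t=0.617; u2·a0=0.2898·9.108=2.639; a1=0.000 < 2.639 ≤ a1+a2=5.604 → R2 fires; B=0 C=13 S=18
Draw 8: a1=0.000, a2=6.071, a3=3.942, a4=0.000, a5=0.000, a0=10.013; τ=−ln(0.7530)/10.013=0.028 → t=0.646; u2·a0=0.9554·10.013=9.566; a1+a2=6.071 < 9.566 ≤ a1+…+a3=10.013 → R3 fires; B=0 C=13 S=19
Draw 9: a1=0.000, a2=6.071, a3=4.161, a4=0.000, a5=0.000, a0=10.232; τ=−ln(0.5828)/10.232=0.053 → t=0.698; u2·a0=0.2429·10.232=2.485; a1=0.000 < 2.485 ≤ a1+a2=6.071 → R2 fires; B=0 C=14 S=21
Draw 10: a1=0.000, a2=6.538, a3=4.599, a4=0.000, a5=0.000, a0=11.137; τ=−ln(0.5997)/11.137=0.046 → t=0.744; u2·a0=0.7843·11.137=8.735; a1+a2=6.538 < 8.735 ≤ a1+…+a3=11.137 → R3 fires; B=0 C=14 S=22
Draw 11: a1=0.000, a2=6.538, a3=4.818, a4=0.000, a5=0.000, a0=11.356; τ=−ln(0.7596)/11.356=0.024 → t=0.768; u2·a0=0.8481·11.356=9.631; a1+a2=6.538 < 9.631 ≤ a1+…+a3=11.356 → R3 fires; B=0 C=14 S=23
Draw 12: a1=0.000, a2=6.538, a3=5.037, a4=0.000, a5=0.000, a0=11.575; τ=−ln(0.1377)/11.575=0.171 → t=0.940; u2·a0=0.1370·11.575=1.586; a1=0.000 < 1.586 ≤ a1+a2=6.538 → R2 fires; B=0 C=15 S=25
Draw 13: a1=0.000, a2=7.005, a3=5.475, a4=0.000, a5=0.000, a0=12.480; τ=−ln(0.4633)/12.480=0.062 → t=1.001 > T=0.98: stop.
At T=0.98: B=0 C=15 S=25; the largest is S.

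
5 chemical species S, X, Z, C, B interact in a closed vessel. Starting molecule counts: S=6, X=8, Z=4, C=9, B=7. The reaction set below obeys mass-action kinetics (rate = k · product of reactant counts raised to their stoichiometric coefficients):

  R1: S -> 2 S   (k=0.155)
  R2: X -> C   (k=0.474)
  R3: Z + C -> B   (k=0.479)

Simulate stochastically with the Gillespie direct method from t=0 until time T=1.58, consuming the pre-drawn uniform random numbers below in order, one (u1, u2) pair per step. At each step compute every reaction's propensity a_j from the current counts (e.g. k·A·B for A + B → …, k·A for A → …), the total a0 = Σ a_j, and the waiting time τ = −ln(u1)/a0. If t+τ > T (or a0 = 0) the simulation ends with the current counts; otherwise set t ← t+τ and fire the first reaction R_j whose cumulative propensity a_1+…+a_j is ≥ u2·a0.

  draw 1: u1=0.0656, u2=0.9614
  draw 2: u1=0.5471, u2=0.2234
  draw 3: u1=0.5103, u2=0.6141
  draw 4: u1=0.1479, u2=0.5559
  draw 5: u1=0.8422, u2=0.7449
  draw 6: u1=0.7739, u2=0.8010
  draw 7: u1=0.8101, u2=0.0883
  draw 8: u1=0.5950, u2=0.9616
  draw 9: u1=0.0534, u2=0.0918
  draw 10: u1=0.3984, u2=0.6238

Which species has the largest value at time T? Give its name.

Dominant species at T: B

t=0.000: S=6 X=8 Z=4 C=9 B=7
Draw 1: a1=0.930, a2=3.792, a3=17.244, a0=21.966; τ=−ln(0.0656)/21.966=0.124 → t=0.124; u2·a0=0.9614·21.966=21.118; a1+a2=4.722 < 21.118 ≤ a1+…+a3=21.966 → R3 fires; S=6 X=8 Z=3 C=8 B=8
Draw 2: a1=0.930, a2=3.792, a3=11.496, a0=16.218; τ=−ln(0.5471)/16.218=0.037 → t=0.161; u2·a0=0.2234·16.218=3.623; a1=0.930 < 3.623 ≤ a1+a2=4.722 → R2 fires; S=6 X=7 Z=3 C=9 B=8
Draw 3: a1=0.930, a2=3.318, a3=12.933, a0=17.181; τ=−ln(0.5103)/17.181=0.039 → t=0.200; u2·a0=0.6141·17.181=10.551; a1+a2=4.248 < 10.551 ≤ a1+…+a3=17.181 → R3 fires; S=6 X=7 Z=2 C=8 B=9
Draw 4: a1=0.930, a2=3.318, a3=7.664, a0=11.912; τ=−ln(0.1479)/11.912=0.160 → t=0.361; u2·a0=0.5559·11.912=6.622; a1+a2=4.248 < 6.622 ≤ a1+…+a3=11.912 → R3 fires; S=6 X=7 Z=1 C=7 B=10
Draw 5: a1=0.930, a2=3.318, a3=3.353, a0=7.601; τ=−ln(0.8422)/7.601=0.023 → t=0.383; u2·a0=0.7449·7.601=5.662; a1+a2=4.248 < 5.662 ≤ a1+…+a3=7.601 → R3 fires; S=6 X=7 Z=0 C=6 B=11
Draw 6: a1=0.930, a2=3.318, a3=0.000, a0=4.248; τ=−ln(0.7739)/4.248=0.060 → t=0.444; u2·a0=0.8010·4.248=3.403; a1=0.930 < 3.403 ≤ a1+a2=4.248 → R2 fires; S=6 X=6 Z=0 C=7 B=11
Draw 7: a1=0.930, a2=2.844, a3=0.000, a0=3.774; τ=−ln(0.8101)/3.774=0.056 → t=0.500; u2·a0=0.0883·3.774=0.333 ≤ a1=0.930 → R1 fires; S=7 X=6 Z=0 C=7 B=11
Draw 8: a1=1.085, a2=2.844, a3=0.000, a0=3.929; τ=−ln(0.5950)/3.929=0.132 → t=0.632; u2·a0=0.9616·3.929=3.778; a1=1.085 < 3.778 ≤ a1+a2=3.929 → R2 fires; S=7 X=5 Z=0 C=8 B=11
Draw 9: a1=1.085, a2=2.370, a3=0.000, a0=3.455; τ=−ln(0.0534)/3.455=0.848 → t=1.480; u2·a0=0.0918·3.455=0.317 ≤ a1=1.085 → R1 fires; S=8 X=5 Z=0 C=8 B=11
Draw 10: a1=1.240, a2=2.370, a3=0.000, a0=3.610; τ=−ln(0.3984)/3.610=0.255 → t=1.735 > T=1.58: stop.
At T=1.58: S=8 X=5 Z=0 C=8 B=11; the largest is B.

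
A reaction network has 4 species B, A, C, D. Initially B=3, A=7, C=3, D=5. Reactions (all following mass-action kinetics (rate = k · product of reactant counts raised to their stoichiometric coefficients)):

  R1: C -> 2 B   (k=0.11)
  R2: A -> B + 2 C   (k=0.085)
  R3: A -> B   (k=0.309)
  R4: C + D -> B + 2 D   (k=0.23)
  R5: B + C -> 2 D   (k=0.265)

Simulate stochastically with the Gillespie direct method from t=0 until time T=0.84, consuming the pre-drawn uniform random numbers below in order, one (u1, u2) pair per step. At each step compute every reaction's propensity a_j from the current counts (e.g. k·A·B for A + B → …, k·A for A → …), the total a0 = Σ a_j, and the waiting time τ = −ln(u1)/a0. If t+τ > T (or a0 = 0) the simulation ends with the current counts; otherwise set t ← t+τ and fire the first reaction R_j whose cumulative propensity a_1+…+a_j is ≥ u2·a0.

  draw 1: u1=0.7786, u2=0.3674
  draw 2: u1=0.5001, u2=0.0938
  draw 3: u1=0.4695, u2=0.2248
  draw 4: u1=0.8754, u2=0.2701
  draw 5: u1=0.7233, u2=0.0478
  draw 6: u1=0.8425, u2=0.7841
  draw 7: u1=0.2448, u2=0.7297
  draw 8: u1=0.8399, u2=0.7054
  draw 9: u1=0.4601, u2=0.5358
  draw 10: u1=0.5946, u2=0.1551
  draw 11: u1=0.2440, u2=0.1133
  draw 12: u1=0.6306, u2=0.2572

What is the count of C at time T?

C at T = 2

t=0.000: B=3 A=7 C=3 D=5
Draw 1: a1=0.330, a2=0.595, a3=2.163, a4=3.450, a5=2.385, a0=8.923; τ=−ln(0.7786)/8.923=0.028 → t=0.028; u2·a0=0.3674·8.923=3.278; a1+…+a3=3.088 < 3.278 ≤ a1+…+a4=6.538 → R4 fires; B=4 A=7 C=2 D=6
Draw 2: a1=0.220, a2=0.595, a3=2.163, a4=2.760, a5=2.120, a0=7.858; τ=−ln(0.5001)/7.858=0.088 → t=0.116; u2·a0=0.0938·7.858=0.737; a1=0.220 < 0.737 ≤ a1+a2=0.815 → R2 fires; B=5 A=6 C=4 D=6
Draw 3: a1=0.440, a2=0.510, a3=1.854, a4=5.520, a5=5.300, a0=13.624; τ=−ln(0.4695)/13.624=0.055 → t=0.172; u2·a0=0.2248·13.624=3.063; a1+…+a3=2.804 < 3.063 ≤ a1+…+a4=8.324 → R4 fires; B=6 A=6 C=3 D=7
Draw 4: a1=0.330, a2=0.510, a3=1.854, a4=4.830, a5=4.770, a0=12.294; τ=−ln(0.8754)/12.294=0.011 → t=0.183; u2·a0=0.2701·12.294=3.321; a1+…+a3=2.694 < 3.321 ≤ a1+…+a4=7.524 → R4 fires; B=7 A=6 C=2 D=8
Draw 5: a1=0.220, a2=0.510, a3=1.854, a4=3.680, a5=3.710, a0=9.974; τ=−ln(0.7233)/9.974=0.032 → t=0.215; u2·a0=0.0478·9.974=0.477; a1=0.220 < 0.477 ≤ a1+a2=0.730 → R2 fires; B=8 A=5 C=4 D=8
Draw 6: a1=0.440, a2=0.425, a3=1.545, a4=7.360, a5=8.480, a0=18.250; τ=−ln(0.8425)/18.250=0.009 → t=0.224; u2·a0=0.7841·18.250=14.310; a1+…+a4=9.770 < 14.310 ≤ a1+…+a5=18.250 → R5 fires; B=7 A=5 C=3 D=10
Draw 7: a1=0.330, a2=0.425, a3=1.545, a4=6.900, a5=5.565, a0=14.765; τ=−ln(0.2448)/14.765=0.095 → t=0.320; u2·a0=0.7297·14.765=10.774; a1+…+a4=9.200 < 10.774 ≤ a1+…+a5=14.765 → R5 fires; B=6 A=5 C=2 D=12
Draw 8: a1=0.220, a2=0.425, a3=1.545, a4=5.520, a5=3.180, a0=10.890; τ=−ln(0.8399)/10.890=0.016 → t=0.336; u2·a0=0.7054·10.890=7.682; a1+…+a3=2.190 < 7.682 ≤ a1+…+a4=7.710 → R4 fires; B=7 A=5 C=1 D=13
Draw 9: a1=0.110, a2=0.425, a3=1.545, a4=2.990, a5=1.855, a0=6.925; τ=−ln(0.4601)/6.925=0.112 → t=0.448; u2·a0=0.5358·6.925=3.710; a1+…+a3=2.080 < 3.710 ≤ a1+…+a4=5.070 → R4 fires; B=8 A=5 C=0 D=14
Draw 10: a1=0.000, a2=0.425, a3=1.545, a4=0.000, a5=0.000, a0=1.970; τ=−ln(0.5946)/1.970=0.264 → t=0.712; u2·a0=0.1551·1.970=0.306; a1=0.000 < 0.306 ≤ a1+a2=0.425 → R2 fires; B=9 A=4 C=2 D=14
Draw 11: a1=0.220, a2=0.340, a3=1.236, a4=6.440, a5=4.770, a0=13.006; τ=−ln(0.2440)/13.006=0.108 → t=0.820; u2·a0=0.1133·13.006=1.474; a1+a2=0.560 < 1.474 ≤ a1+…+a3=1.796 → R3 fires; B=10 A=3 C=2 D=14
Draw 12: a1=0.220, a2=0.255, a3=0.927, a4=6.440, a5=5.300, a0=13.142; τ=−ln(0.6306)/13.142=0.035 → t=0.855 > T=0.84: stop.
Read off C at T=0.84: 2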